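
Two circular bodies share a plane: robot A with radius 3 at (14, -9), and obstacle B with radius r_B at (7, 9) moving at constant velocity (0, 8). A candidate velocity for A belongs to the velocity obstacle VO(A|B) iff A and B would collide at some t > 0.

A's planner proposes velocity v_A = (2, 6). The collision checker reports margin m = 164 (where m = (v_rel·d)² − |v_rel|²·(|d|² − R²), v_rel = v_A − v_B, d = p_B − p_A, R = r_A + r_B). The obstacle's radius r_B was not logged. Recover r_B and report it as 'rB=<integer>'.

m = 164
d = (-7, 18);  v_rel = (2, -2),  |v_rel|² = 8
v_rel×d = (2)·(18) − (-2)·(-7) = 22
since m = R²·8 − 22²:  R² = (484 + 164) / 8 = 81
R = √81 = 9  ⇒  r_B = 9 − 3 = 6

rB=6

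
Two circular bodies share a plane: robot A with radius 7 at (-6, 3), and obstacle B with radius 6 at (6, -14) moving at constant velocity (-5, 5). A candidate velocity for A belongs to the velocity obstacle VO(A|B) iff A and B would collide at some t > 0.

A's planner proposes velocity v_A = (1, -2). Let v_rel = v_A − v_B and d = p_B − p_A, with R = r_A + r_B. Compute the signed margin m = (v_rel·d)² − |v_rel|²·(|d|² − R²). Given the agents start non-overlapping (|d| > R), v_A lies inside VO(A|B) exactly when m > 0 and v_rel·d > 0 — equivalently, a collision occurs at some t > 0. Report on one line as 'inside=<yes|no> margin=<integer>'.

d = (12, -17),  |d|² = 433;  R = 7+6 = 13,  c = 433−13² = 264
v_rel = (6, -7),  |v_rel|² = 85;  v_rel·d = (6)·(12) + (-7)·(-17) = 191
85·t² − 382·t + 264 = 0  ⇒  m = 191² − 85·264 = 14041
m = 14041 > 0,  v_rel·d = 191 > 0  ⇒  inside

inside=yes margin=14041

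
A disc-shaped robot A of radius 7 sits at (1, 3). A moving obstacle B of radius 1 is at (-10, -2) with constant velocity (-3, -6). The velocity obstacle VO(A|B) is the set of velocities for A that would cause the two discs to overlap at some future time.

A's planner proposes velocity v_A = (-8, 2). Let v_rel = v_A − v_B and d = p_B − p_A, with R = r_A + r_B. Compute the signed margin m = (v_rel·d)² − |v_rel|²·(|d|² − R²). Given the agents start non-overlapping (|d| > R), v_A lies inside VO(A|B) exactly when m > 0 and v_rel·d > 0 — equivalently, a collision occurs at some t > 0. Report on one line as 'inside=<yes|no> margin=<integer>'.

d = (-11, -5),  |d|² = 146;  R = 7+1 = 8,  c = 146−8² = 82
v_rel = (-5, 8),  |v_rel|² = 89;  v_rel·d = (-5)·(-11) + (8)·(-5) = 15
89·t² − 30·t + 82 = 0  ⇒  m = 15² − 89·82 = -7073
m = -7073 < 0,  v_rel·d = 15 > 0  ⇒  outside

inside=no margin=-7073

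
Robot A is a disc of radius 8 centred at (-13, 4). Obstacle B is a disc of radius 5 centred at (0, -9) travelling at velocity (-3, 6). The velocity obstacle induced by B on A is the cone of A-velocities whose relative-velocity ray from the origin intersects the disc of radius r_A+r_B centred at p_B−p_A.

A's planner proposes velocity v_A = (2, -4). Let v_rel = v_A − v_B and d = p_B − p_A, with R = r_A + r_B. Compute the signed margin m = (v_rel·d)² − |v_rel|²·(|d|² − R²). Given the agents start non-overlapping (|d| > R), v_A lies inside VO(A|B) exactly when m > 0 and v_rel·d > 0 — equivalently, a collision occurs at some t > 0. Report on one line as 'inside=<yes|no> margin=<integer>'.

d = (13, -13),  |d|² = 338;  R = 8+5 = 13,  c = 338−13² = 169
v_rel = (5, -10),  |v_rel|² = 125;  v_rel·d = (5)·(13) + (-10)·(-13) = 195
125·t² − 390·t + 169 = 0  ⇒  m = 195² − 125·169 = 16900
m = 16900 > 0,  v_rel·d = 195 > 0  ⇒  inside

inside=yes margin=16900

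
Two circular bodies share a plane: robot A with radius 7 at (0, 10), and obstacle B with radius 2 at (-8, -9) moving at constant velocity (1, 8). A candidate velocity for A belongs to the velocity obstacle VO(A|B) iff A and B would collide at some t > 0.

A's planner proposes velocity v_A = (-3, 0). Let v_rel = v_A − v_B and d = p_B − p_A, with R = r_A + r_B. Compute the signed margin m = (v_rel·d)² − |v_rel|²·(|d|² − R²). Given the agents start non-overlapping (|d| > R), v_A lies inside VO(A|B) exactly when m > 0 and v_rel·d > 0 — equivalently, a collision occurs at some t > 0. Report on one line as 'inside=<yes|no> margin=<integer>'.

d = (-8, -19),  |d|² = 425;  R = 7+2 = 9,  c = 425−9² = 344
v_rel = (-4, -8),  |v_rel|² = 80;  v_rel·d = (-4)·(-8) + (-8)·(-19) = 184
80·t² − 368·t + 344 = 0  ⇒  m = 184² − 80·344 = 6336
m = 6336 > 0,  v_rel·d = 184 > 0  ⇒  inside

inside=yes margin=6336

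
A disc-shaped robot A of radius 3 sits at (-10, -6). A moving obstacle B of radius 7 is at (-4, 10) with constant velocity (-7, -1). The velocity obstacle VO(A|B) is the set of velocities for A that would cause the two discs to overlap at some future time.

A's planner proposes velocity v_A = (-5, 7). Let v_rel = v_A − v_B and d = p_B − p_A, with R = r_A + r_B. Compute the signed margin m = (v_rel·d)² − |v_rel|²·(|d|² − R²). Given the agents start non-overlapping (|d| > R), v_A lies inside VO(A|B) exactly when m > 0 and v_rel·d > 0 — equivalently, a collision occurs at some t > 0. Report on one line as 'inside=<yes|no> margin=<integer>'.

d = (6, 16),  |d|² = 292;  R = 3+7 = 10,  c = 292−10² = 192
v_rel = (2, 8),  |v_rel|² = 68;  v_rel·d = (2)·(6) + (8)·(16) = 140
68·t² − 280·t + 192 = 0  ⇒  m = 140² − 68·192 = 6544
m = 6544 > 0,  v_rel·d = 140 > 0  ⇒  inside

inside=yes margin=6544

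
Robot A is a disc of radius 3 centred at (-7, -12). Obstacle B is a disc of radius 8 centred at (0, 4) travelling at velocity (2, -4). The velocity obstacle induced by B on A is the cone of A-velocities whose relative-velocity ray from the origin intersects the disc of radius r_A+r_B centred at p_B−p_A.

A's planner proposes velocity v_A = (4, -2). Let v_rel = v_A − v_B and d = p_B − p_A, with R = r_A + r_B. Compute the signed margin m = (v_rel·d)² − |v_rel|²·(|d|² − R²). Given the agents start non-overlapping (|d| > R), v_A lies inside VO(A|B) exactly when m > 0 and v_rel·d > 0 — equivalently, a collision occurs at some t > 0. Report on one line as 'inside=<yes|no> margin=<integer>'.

d = (7, 16),  |d|² = 305;  R = 3+8 = 11,  c = 305−11² = 184
v_rel = (2, 2),  |v_rel|² = 8;  v_rel·d = (2)·(7) + (2)·(16) = 46
8·t² − 92·t + 184 = 0  ⇒  m = 46² − 8·184 = 644
m = 644 > 0,  v_rel·d = 46 > 0  ⇒  inside

inside=yes margin=644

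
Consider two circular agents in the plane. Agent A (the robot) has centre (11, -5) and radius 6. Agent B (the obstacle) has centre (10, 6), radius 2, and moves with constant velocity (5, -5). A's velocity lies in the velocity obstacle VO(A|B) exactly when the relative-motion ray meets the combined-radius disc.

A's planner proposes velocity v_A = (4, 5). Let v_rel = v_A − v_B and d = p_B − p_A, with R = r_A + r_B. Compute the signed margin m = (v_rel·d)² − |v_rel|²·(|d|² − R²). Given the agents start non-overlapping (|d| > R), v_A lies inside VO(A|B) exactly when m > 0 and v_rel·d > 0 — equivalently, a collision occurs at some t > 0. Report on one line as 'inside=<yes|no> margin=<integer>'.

d = (-1, 11),  |d|² = 122;  R = 6+2 = 8,  c = 122−8² = 58
v_rel = (-1, 10),  |v_rel|² = 101;  v_rel·d = (-1)·(-1) + (10)·(11) = 111
101·t² − 222·t + 58 = 0  ⇒  m = 111² − 101·58 = 6463
m = 6463 > 0,  v_rel·d = 111 > 0  ⇒  inside

inside=yes margin=6463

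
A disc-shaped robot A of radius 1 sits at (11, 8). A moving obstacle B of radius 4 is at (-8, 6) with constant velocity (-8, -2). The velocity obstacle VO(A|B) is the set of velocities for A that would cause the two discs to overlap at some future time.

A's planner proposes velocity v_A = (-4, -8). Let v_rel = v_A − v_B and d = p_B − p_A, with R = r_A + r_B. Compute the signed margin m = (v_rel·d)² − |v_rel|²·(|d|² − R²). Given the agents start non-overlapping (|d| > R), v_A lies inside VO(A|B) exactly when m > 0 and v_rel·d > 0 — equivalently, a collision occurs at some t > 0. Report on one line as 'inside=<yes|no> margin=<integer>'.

d = (-19, -2),  |d|² = 365;  R = 1+4 = 5,  c = 365−5² = 340
v_rel = (4, -6),  |v_rel|² = 52;  v_rel·d = (4)·(-19) + (-6)·(-2) = -64
52·t² + 128·t + 340 = 0  ⇒  m = (-64)² − 52·340 = -13584
m = -13584 < 0,  v_rel·d = -64 < 0  ⇒  outside

inside=no margin=-13584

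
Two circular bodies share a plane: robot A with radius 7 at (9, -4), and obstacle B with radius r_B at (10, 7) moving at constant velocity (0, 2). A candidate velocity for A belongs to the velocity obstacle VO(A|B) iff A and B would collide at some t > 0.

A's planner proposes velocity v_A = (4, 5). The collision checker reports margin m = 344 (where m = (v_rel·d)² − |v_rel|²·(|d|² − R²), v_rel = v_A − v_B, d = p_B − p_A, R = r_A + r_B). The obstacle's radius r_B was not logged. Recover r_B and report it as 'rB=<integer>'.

m = 344
d = (1, 11);  v_rel = (4, 3),  |v_rel|² = 25
v_rel×d = (4)·(11) − (3)·(1) = 41
since m = R²·25 − 41²:  R² = (1681 + 344) / 25 = 81
R = √81 = 9  ⇒  r_B = 9 − 7 = 2

rB=2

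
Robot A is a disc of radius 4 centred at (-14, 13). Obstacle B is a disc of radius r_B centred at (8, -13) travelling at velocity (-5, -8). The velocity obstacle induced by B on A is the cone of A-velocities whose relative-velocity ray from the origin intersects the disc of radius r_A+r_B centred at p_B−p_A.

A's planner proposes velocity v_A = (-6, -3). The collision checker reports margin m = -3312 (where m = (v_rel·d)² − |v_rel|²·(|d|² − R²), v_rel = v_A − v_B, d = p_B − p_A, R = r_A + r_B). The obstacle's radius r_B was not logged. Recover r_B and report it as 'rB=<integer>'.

m = -3312
d = (22, -26);  v_rel = (-1, 5),  |v_rel|² = 26
v_rel×d = (-1)·(-26) − (5)·(22) = -84
since m = R²·26 − (-84)²:  R² = (7056 + -3312) / 26 = 144
R = √144 = 12  ⇒  r_B = 12 − 4 = 8

rB=8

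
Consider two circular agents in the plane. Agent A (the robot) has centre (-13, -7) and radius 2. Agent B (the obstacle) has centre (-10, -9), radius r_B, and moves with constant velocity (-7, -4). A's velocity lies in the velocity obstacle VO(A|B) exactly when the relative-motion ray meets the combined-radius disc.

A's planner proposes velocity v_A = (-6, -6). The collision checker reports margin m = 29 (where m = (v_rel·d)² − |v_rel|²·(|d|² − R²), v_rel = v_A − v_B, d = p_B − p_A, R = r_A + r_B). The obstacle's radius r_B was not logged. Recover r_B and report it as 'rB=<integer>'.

m = 29
d = (3, -2);  v_rel = (1, -2),  |v_rel|² = 5
v_rel×d = (1)·(-2) − (-2)·(3) = 4
since m = R²·5 − 4²:  R² = (16 + 29) / 5 = 9
R = √9 = 3  ⇒  r_B = 3 − 2 = 1

rB=1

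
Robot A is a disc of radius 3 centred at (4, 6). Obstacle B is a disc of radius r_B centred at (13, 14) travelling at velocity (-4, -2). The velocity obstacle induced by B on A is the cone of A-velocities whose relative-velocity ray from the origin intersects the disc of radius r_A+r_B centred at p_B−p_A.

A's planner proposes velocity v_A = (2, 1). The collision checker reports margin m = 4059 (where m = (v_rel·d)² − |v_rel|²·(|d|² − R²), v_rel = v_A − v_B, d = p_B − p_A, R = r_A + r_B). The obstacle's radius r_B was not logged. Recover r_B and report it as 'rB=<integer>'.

m = 4059
d = (9, 8);  v_rel = (6, 3),  |v_rel|² = 45
v_rel×d = (6)·(8) − (3)·(9) = 21
since m = R²·45 − 21²:  R² = (441 + 4059) / 45 = 100
R = √100 = 10  ⇒  r_B = 10 − 3 = 7

rB=7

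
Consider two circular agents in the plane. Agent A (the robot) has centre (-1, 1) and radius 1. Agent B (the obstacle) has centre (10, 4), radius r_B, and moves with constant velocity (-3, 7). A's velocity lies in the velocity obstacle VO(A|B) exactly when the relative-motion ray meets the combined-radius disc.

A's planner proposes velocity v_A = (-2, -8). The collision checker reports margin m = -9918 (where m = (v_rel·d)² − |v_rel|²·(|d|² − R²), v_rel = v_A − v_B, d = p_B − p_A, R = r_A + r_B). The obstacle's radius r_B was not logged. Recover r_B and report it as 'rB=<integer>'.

m = -9918
d = (11, 3);  v_rel = (1, -15),  |v_rel|² = 226
v_rel×d = (1)·(3) − (-15)·(11) = 168
since m = R²·226 − 168²:  R² = (28224 + -9918) / 226 = 81
R = √81 = 9  ⇒  r_B = 9 − 1 = 8

rB=8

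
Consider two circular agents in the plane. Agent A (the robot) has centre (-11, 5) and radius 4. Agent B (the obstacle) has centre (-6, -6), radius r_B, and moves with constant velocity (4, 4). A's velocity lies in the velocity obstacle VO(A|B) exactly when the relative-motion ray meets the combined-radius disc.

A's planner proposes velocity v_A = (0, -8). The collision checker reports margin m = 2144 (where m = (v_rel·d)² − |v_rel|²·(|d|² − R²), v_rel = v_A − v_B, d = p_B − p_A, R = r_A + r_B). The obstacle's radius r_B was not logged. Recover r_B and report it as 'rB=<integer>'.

m = 2144
d = (5, -11);  v_rel = (-4, -12),  |v_rel|² = 160
v_rel×d = (-4)·(-11) − (-12)·(5) = 104
since m = R²·160 − 104²:  R² = (10816 + 2144) / 160 = 81
R = √81 = 9  ⇒  r_B = 9 − 4 = 5

rB=5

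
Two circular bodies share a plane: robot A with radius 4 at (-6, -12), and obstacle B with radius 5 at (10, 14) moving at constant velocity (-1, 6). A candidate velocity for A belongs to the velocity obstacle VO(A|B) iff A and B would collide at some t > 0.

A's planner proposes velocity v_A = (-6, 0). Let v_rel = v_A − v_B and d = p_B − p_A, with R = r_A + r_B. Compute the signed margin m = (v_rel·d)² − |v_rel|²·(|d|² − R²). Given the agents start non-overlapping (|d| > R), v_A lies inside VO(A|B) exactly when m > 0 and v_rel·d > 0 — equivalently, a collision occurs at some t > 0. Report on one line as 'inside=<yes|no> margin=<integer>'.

d = (16, 26),  |d|² = 932;  R = 4+5 = 9,  c = 932−9² = 851
v_rel = (-5, -6),  |v_rel|² = 61;  v_rel·d = (-5)·(16) + (-6)·(26) = -236
61·t² + 472·t + 851 = 0  ⇒  m = (-236)² − 61·851 = 3785
m = 3785 > 0,  v_rel·d = -236 < 0  ⇒  outside

inside=no margin=3785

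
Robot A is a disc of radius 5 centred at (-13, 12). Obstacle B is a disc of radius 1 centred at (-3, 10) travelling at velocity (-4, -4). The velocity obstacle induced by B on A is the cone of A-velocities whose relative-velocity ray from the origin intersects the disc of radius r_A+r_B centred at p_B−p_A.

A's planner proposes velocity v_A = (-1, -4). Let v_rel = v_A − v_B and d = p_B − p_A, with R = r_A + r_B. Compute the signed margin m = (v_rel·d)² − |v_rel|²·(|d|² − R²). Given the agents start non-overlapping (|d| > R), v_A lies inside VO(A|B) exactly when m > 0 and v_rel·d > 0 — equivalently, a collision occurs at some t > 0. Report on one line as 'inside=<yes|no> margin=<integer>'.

d = (10, -2),  |d|² = 104;  R = 5+1 = 6,  c = 104−6² = 68
v_rel = (3, 0),  |v_rel|² = 9;  v_rel·d = (3)·(10) + (0)·(-2) = 30
9·t² − 60·t + 68 = 0  ⇒  m = 30² − 9·68 = 288
m = 288 > 0,  v_rel·d = 30 > 0  ⇒  inside

inside=yes margin=288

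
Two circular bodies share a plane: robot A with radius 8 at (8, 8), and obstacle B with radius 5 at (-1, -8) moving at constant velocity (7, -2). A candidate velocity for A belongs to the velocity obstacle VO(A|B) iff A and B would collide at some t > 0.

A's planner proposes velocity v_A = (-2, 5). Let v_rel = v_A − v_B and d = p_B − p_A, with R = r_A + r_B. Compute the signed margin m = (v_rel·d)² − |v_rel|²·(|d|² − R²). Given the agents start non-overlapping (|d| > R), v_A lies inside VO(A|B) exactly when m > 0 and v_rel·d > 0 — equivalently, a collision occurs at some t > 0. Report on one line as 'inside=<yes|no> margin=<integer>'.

d = (-9, -16),  |d|² = 337;  R = 8+5 = 13,  c = 337−13² = 168
v_rel = (-9, 7),  |v_rel|² = 130;  v_rel·d = (-9)·(-9) + (7)·(-16) = -31
130·t² + 62·t + 168 = 0  ⇒  m = (-31)² − 130·168 = -20879
m = -20879 < 0,  v_rel·d = -31 < 0  ⇒  outside

inside=no margin=-20879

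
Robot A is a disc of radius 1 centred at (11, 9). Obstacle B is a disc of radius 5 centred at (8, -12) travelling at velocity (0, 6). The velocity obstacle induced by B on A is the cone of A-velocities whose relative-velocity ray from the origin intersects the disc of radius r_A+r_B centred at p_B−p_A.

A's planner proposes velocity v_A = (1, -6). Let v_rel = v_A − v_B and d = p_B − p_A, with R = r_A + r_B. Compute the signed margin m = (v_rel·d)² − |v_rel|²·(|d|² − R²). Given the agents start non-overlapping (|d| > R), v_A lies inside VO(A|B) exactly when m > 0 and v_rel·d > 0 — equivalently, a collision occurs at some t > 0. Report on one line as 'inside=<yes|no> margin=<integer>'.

d = (-3, -21),  |d|² = 450;  R = 1+5 = 6,  c = 450−6² = 414
v_rel = (1, -12),  |v_rel|² = 145;  v_rel·d = (1)·(-3) + (-12)·(-21) = 249
145·t² − 498·t + 414 = 0  ⇒  m = 249² − 145·414 = 1971
m = 1971 > 0,  v_rel·d = 249 > 0  ⇒  inside

inside=yes margin=1971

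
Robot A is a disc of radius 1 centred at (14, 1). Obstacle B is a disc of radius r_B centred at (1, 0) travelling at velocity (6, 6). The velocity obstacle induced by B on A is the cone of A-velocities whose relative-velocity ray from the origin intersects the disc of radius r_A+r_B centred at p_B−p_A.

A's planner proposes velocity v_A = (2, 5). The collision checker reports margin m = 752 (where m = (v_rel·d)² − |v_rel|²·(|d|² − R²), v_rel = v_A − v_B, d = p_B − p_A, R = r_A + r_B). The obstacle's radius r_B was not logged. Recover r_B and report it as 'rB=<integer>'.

m = 752
d = (-13, -1);  v_rel = (-4, -1),  |v_rel|² = 17
v_rel×d = (-4)·(-1) − (-1)·(-13) = -9
since m = R²·17 − (-9)²:  R² = (81 + 752) / 17 = 49
R = √49 = 7  ⇒  r_B = 7 − 1 = 6

rB=6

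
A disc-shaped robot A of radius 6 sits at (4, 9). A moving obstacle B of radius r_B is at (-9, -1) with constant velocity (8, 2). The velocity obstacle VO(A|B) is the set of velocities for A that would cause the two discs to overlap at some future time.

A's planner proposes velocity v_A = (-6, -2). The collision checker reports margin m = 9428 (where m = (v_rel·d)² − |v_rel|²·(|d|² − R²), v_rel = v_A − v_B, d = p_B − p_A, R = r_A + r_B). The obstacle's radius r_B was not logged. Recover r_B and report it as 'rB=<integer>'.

m = 9428
d = (-13, -10);  v_rel = (-14, -4),  |v_rel|² = 212
v_rel×d = (-14)·(-10) − (-4)·(-13) = 88
since m = R²·212 − 88²:  R² = (7744 + 9428) / 212 = 81
R = √81 = 9  ⇒  r_B = 9 − 6 = 3

rB=3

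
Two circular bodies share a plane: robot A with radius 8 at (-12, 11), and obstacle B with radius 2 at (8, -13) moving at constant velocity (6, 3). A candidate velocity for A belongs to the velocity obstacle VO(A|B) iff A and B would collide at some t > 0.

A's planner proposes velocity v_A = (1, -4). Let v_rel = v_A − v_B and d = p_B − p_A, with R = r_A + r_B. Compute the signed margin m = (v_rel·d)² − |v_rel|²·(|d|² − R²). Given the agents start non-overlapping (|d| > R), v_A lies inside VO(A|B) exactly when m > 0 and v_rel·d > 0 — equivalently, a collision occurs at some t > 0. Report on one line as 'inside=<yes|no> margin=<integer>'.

d = (20, -24),  |d|² = 976;  R = 8+2 = 10,  c = 976−10² = 876
v_rel = (-5, -7),  |v_rel|² = 74;  v_rel·d = (-5)·(20) + (-7)·(-24) = 68
74·t² − 136·t + 876 = 0  ⇒  m = 68² − 74·876 = -60200
m = -60200 < 0,  v_rel·d = 68 > 0  ⇒  outside

inside=no margin=-60200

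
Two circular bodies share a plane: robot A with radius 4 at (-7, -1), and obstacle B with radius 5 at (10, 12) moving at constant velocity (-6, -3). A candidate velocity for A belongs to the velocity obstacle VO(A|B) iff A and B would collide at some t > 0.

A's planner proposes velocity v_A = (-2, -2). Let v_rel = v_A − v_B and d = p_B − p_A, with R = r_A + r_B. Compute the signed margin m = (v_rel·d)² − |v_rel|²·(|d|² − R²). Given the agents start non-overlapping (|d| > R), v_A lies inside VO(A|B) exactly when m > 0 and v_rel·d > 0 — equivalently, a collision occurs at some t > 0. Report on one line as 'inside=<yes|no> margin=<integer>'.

d = (17, 13),  |d|² = 458;  R = 4+5 = 9,  c = 458−9² = 377
v_rel = (4, 1),  |v_rel|² = 17;  v_rel·d = (4)·(17) + (1)·(13) = 81
17·t² − 162·t + 377 = 0  ⇒  m = 81² − 17·377 = 152
m = 152 > 0,  v_rel·d = 81 > 0  ⇒  inside

inside=yes margin=152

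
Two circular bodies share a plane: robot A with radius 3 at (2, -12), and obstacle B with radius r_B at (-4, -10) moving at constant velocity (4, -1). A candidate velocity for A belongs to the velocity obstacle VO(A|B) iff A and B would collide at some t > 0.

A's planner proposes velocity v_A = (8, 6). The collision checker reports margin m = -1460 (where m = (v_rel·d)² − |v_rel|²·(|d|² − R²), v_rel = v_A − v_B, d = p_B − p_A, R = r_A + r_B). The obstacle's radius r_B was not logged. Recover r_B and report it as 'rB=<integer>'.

m = -1460
d = (-6, 2);  v_rel = (4, 7),  |v_rel|² = 65
v_rel×d = (4)·(2) − (7)·(-6) = 50
since m = R²·65 − 50²:  R² = (2500 + -1460) / 65 = 16
R = √16 = 4  ⇒  r_B = 4 − 3 = 1

rB=1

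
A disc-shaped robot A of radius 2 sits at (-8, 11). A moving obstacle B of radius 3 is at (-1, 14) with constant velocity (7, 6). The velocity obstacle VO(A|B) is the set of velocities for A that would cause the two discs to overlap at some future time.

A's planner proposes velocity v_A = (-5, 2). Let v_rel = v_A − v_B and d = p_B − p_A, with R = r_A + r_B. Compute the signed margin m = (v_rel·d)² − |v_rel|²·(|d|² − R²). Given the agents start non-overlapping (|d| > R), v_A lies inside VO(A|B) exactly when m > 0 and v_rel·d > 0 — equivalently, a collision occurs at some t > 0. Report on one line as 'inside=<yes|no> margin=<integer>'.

d = (7, 3),  |d|² = 58;  R = 2+3 = 5,  c = 58−5² = 33
v_rel = (-12, -4),  |v_rel|² = 160;  v_rel·d = (-12)·(7) + (-4)·(3) = -96
160·t² + 192·t + 33 = 0  ⇒  m = (-96)² − 160·33 = 3936
m = 3936 > 0,  v_rel·d = -96 < 0  ⇒  outside

inside=no margin=3936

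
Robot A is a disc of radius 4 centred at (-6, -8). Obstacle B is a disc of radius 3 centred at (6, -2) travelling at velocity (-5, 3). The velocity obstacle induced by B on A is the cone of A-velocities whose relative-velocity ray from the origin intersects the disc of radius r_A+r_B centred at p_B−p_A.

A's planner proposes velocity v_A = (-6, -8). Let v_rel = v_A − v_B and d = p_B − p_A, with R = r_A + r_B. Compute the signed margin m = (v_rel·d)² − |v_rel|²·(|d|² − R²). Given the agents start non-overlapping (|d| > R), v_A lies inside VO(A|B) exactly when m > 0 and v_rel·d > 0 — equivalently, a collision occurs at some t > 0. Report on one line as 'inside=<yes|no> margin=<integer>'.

d = (12, 6),  |d|² = 180;  R = 4+3 = 7,  c = 180−7² = 131
v_rel = (-1, -11),  |v_rel|² = 122;  v_rel·d = (-1)·(12) + (-11)·(6) = -78
122·t² + 156·t + 131 = 0  ⇒  m = (-78)² − 122·131 = -9898
m = -9898 < 0,  v_rel·d = -78 < 0  ⇒  outside

inside=no margin=-9898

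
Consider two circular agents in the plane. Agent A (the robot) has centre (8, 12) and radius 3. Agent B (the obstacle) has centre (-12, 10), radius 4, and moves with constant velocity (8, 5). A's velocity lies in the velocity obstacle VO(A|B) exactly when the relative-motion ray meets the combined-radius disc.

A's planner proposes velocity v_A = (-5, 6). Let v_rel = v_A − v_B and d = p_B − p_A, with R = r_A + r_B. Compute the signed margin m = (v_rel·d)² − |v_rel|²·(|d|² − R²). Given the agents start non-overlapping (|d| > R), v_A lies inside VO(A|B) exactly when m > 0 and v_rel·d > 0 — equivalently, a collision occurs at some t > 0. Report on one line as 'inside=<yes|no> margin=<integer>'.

d = (-20, -2),  |d|² = 404;  R = 3+4 = 7,  c = 404−7² = 355
v_rel = (-13, 1),  |v_rel|² = 170;  v_rel·d = (-13)·(-20) + (1)·(-2) = 258
170·t² − 516·t + 355 = 0  ⇒  m = 258² − 170·355 = 6214
m = 6214 > 0,  v_rel·d = 258 > 0  ⇒  inside

inside=yes margin=6214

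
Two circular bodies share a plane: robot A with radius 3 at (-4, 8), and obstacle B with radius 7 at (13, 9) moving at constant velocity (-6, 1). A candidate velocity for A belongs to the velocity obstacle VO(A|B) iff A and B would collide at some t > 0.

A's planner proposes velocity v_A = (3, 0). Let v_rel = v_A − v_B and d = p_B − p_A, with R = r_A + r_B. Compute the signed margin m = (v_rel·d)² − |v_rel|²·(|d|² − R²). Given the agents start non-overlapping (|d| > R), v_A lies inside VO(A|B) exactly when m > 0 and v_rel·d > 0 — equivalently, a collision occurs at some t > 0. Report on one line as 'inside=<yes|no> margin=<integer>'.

d = (17, 1),  |d|² = 290;  R = 3+7 = 10,  c = 290−10² = 190
v_rel = (9, -1),  |v_rel|² = 82;  v_rel·d = (9)·(17) + (-1)·(1) = 152
82·t² − 304·t + 190 = 0  ⇒  m = 152² − 82·190 = 7524
m = 7524 > 0,  v_rel·d = 152 > 0  ⇒  inside

inside=yes margin=7524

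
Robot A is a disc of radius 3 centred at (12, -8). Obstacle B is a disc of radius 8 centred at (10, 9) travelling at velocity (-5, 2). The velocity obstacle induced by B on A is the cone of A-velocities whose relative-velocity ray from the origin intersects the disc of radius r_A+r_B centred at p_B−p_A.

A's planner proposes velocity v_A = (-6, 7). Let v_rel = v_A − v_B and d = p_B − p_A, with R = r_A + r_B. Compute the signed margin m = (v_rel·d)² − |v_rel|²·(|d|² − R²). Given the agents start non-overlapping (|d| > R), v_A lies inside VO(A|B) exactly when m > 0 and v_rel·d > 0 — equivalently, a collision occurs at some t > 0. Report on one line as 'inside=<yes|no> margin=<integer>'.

d = (-2, 17),  |d|² = 293;  R = 3+8 = 11,  c = 293−11² = 172
v_rel = (-1, 5),  |v_rel|² = 26;  v_rel·d = (-1)·(-2) + (5)·(17) = 87
26·t² − 174·t + 172 = 0  ⇒  m = 87² − 26·172 = 3097
m = 3097 > 0,  v_rel·d = 87 > 0  ⇒  inside

inside=yes margin=3097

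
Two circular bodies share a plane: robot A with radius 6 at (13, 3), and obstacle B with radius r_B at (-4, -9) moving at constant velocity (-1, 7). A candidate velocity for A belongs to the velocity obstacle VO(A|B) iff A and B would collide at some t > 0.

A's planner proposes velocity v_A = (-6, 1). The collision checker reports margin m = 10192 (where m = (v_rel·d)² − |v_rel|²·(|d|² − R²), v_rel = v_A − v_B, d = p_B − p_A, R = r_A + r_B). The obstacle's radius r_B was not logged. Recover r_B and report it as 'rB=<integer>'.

m = 10192
d = (-17, -12);  v_rel = (-5, -6),  |v_rel|² = 61
v_rel×d = (-5)·(-12) − (-6)·(-17) = -42
since m = R²·61 − (-42)²:  R² = (1764 + 10192) / 61 = 196
R = √196 = 14  ⇒  r_B = 14 − 6 = 8

rB=8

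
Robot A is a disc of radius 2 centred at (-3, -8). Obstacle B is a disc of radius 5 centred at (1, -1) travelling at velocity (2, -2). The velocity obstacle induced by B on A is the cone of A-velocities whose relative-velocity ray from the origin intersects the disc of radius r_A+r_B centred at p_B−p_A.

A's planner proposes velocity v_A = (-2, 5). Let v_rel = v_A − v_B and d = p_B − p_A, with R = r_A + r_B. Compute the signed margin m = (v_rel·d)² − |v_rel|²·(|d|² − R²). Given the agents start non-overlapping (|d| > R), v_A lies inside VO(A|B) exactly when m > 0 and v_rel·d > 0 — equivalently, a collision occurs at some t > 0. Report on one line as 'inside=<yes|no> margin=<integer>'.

d = (4, 7),  |d|² = 65;  R = 2+5 = 7,  c = 65−7² = 16
v_rel = (-4, 7),  |v_rel|² = 65;  v_rel·d = (-4)·(4) + (7)·(7) = 33
65·t² − 66·t + 16 = 0  ⇒  m = 33² − 65·16 = 49
m = 49 > 0,  v_rel·d = 33 > 0  ⇒  inside

inside=yes margin=49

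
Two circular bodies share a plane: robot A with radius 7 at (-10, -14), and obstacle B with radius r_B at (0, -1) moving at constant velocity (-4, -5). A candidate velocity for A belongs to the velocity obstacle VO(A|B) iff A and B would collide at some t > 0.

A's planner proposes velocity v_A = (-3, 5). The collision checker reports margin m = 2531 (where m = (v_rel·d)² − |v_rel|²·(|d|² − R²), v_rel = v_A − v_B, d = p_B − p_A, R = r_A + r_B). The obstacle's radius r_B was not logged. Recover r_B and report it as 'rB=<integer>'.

m = 2531
d = (10, 13);  v_rel = (1, 10),  |v_rel|² = 101
v_rel×d = (1)·(13) − (10)·(10) = -87
since m = R²·101 − (-87)²:  R² = (7569 + 2531) / 101 = 100
R = √100 = 10  ⇒  r_B = 10 − 7 = 3

rB=3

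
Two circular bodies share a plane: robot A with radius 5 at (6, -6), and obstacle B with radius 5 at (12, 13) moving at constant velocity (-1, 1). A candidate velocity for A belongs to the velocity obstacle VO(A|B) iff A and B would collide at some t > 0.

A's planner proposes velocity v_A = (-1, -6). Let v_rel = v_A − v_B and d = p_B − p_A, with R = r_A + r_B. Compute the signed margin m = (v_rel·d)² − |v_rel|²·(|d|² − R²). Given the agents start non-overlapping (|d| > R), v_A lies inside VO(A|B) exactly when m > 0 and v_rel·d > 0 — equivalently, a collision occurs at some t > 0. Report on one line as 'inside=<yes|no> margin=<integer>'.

d = (6, 19),  |d|² = 397;  R = 5+5 = 10,  c = 397−10² = 297
v_rel = (0, -7),  |v_rel|² = 49;  v_rel·d = (0)·(6) + (-7)·(19) = -133
49·t² + 266·t + 297 = 0  ⇒  m = (-133)² − 49·297 = 3136
m = 3136 > 0,  v_rel·d = -133 < 0  ⇒  outside

inside=no margin=3136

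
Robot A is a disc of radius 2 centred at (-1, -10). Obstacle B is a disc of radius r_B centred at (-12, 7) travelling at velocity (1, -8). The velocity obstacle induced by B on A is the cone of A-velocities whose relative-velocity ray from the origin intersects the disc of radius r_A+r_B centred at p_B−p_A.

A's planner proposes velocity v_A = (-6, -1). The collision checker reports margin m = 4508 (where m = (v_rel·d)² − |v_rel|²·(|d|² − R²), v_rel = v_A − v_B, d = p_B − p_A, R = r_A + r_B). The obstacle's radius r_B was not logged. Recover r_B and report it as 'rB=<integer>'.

m = 4508
d = (-11, 17);  v_rel = (-7, 7),  |v_rel|² = 98
v_rel×d = (-7)·(17) − (7)·(-11) = -42
since m = R²·98 − (-42)²:  R² = (1764 + 4508) / 98 = 64
R = √64 = 8  ⇒  r_B = 8 − 2 = 6

rB=6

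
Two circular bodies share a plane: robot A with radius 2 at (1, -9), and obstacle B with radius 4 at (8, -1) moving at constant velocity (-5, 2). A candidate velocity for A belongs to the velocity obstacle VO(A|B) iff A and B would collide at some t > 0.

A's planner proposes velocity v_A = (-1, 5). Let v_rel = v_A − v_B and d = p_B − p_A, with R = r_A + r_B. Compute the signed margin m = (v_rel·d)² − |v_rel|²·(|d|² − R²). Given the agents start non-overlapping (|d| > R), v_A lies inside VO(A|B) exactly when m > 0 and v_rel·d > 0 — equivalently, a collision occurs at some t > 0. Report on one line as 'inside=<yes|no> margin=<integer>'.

d = (7, 8),  |d|² = 113;  R = 2+4 = 6,  c = 113−6² = 77
v_rel = (4, 3),  |v_rel|² = 25;  v_rel·d = (4)·(7) + (3)·(8) = 52
25·t² − 104·t + 77 = 0  ⇒  m = 52² − 25·77 = 779
m = 779 > 0,  v_rel·d = 52 > 0  ⇒  inside

inside=yes margin=779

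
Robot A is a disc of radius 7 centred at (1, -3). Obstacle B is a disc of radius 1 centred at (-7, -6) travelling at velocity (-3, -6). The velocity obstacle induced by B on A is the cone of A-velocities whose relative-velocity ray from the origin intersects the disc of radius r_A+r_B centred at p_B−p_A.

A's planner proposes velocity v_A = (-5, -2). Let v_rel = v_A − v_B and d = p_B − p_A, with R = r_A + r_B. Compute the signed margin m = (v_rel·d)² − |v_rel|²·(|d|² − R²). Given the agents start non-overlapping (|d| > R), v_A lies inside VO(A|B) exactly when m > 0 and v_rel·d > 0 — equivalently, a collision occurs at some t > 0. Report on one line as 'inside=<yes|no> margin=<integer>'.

d = (-8, -3),  |d|² = 73;  R = 7+1 = 8,  c = 73−8² = 9
v_rel = (-2, 4),  |v_rel|² = 20;  v_rel·d = (-2)·(-8) + (4)·(-3) = 4
20·t² − 8·t + 9 = 0  ⇒  m = 4² − 20·9 = -164
m = -164 < 0,  v_rel·d = 4 > 0  ⇒  outside

inside=no margin=-164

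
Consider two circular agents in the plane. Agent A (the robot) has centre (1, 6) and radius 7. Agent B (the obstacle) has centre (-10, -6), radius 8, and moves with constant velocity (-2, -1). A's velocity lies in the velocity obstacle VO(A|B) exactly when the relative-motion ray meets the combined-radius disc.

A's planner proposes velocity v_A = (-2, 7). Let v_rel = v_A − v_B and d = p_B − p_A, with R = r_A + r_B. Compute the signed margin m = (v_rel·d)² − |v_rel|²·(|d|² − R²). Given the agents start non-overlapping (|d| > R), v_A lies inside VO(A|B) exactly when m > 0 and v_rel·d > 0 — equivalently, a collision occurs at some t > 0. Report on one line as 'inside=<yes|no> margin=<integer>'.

d = (-11, -12),  |d|² = 265;  R = 7+8 = 15,  c = 265−15² = 40
v_rel = (0, 8),  |v_rel|² = 64;  v_rel·d = (0)·(-11) + (8)·(-12) = -96
64·t² + 192·t + 40 = 0  ⇒  m = (-96)² − 64·40 = 6656
m = 6656 > 0,  v_rel·d = -96 < 0  ⇒  outside

inside=no margin=6656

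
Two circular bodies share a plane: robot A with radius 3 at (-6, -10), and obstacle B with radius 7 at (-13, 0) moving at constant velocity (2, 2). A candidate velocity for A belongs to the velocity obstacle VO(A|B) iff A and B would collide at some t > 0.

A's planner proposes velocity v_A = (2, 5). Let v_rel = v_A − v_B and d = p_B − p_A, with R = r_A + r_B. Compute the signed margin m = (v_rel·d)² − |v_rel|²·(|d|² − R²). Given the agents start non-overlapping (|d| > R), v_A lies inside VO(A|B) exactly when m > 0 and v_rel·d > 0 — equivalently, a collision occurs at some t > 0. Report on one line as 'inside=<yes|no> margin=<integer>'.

d = (-7, 10),  |d|² = 149;  R = 3+7 = 10,  c = 149−10² = 49
v_rel = (0, 3),  |v_rel|² = 9;  v_rel·d = (0)·(-7) + (3)·(10) = 30
9·t² − 60·t + 49 = 0  ⇒  m = 30² − 9·49 = 459
m = 459 > 0,  v_rel·d = 30 > 0  ⇒  inside

inside=yes margin=459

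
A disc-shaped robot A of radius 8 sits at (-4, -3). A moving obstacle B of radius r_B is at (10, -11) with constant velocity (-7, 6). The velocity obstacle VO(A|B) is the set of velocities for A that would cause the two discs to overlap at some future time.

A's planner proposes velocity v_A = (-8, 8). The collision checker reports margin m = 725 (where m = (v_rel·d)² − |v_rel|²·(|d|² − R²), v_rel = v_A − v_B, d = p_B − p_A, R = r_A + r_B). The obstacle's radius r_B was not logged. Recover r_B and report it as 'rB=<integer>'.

m = 725
d = (14, -8);  v_rel = (-1, 2),  |v_rel|² = 5
v_rel×d = (-1)·(-8) − (2)·(14) = -20
since m = R²·5 − (-20)²:  R² = (400 + 725) / 5 = 225
R = √225 = 15  ⇒  r_B = 15 − 8 = 7

rB=7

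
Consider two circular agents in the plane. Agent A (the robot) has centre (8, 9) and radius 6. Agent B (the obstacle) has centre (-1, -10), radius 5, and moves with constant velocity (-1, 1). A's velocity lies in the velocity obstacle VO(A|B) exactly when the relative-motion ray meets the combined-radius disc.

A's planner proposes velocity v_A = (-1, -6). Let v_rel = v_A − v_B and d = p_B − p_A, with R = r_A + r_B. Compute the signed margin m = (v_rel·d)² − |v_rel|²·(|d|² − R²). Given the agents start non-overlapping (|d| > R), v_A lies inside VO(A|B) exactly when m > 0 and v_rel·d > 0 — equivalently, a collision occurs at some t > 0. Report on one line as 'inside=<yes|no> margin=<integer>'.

d = (-9, -19),  |d|² = 442;  R = 6+5 = 11,  c = 442−11² = 321
v_rel = (0, -7),  |v_rel|² = 49;  v_rel·d = (0)·(-9) + (-7)·(-19) = 133
49·t² − 266·t + 321 = 0  ⇒  m = 133² − 49·321 = 1960
m = 1960 > 0,  v_rel·d = 133 > 0  ⇒  inside

inside=yes margin=1960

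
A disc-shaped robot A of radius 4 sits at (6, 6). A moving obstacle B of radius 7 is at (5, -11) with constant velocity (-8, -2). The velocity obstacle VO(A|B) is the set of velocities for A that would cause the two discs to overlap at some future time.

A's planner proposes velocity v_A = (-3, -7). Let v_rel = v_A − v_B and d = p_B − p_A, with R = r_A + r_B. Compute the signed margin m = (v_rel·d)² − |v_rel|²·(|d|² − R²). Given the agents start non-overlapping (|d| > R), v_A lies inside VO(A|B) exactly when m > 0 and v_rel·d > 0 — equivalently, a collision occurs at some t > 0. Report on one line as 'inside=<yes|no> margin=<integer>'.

d = (-1, -17),  |d|² = 290;  R = 4+7 = 11,  c = 290−11² = 169
v_rel = (5, -5),  |v_rel|² = 50;  v_rel·d = (5)·(-1) + (-5)·(-17) = 80
50·t² − 160·t + 169 = 0  ⇒  m = 80² − 50·169 = -2050
m = -2050 < 0,  v_rel·d = 80 > 0  ⇒  outside

inside=no margin=-2050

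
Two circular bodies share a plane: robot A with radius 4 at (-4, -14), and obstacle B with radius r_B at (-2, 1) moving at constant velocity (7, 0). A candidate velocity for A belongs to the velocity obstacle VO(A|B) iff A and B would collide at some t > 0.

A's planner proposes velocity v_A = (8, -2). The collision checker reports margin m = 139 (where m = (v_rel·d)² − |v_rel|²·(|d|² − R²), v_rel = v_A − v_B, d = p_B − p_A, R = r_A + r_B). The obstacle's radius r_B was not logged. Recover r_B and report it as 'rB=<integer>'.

m = 139
d = (2, 15);  v_rel = (1, -2),  |v_rel|² = 5
v_rel×d = (1)·(15) − (-2)·(2) = 19
since m = R²·5 − 19²:  R² = (361 + 139) / 5 = 100
R = √100 = 10  ⇒  r_B = 10 − 4 = 6

rB=6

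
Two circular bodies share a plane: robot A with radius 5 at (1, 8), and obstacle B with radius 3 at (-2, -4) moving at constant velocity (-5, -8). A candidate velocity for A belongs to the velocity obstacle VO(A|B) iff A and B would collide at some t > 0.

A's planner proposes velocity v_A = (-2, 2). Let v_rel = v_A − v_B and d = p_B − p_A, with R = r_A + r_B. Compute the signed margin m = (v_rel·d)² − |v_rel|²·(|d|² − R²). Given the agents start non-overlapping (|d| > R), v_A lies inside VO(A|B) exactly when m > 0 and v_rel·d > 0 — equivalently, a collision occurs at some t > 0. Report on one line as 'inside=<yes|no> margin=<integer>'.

d = (-3, -12),  |d|² = 153;  R = 5+3 = 8,  c = 153−8² = 89
v_rel = (3, 10),  |v_rel|² = 109;  v_rel·d = (3)·(-3) + (10)·(-12) = -129
109·t² + 258·t + 89 = 0  ⇒  m = (-129)² − 109·89 = 6940
m = 6940 > 0,  v_rel·d = -129 < 0  ⇒  outside

inside=no margin=6940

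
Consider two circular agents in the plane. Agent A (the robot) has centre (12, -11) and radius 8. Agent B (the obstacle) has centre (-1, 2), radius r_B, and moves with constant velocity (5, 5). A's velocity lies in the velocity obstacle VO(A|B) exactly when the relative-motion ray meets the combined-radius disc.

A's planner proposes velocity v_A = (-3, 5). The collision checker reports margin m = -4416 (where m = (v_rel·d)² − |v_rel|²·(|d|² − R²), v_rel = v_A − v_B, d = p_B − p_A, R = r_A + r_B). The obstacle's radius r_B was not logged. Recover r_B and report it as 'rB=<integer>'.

m = -4416
d = (-13, 13);  v_rel = (-8, 0),  |v_rel|² = 64
v_rel×d = (-8)·(13) − (0)·(-13) = -104
since m = R²·64 − (-104)²:  R² = (10816 + -4416) / 64 = 100
R = √100 = 10  ⇒  r_B = 10 − 8 = 2

rB=2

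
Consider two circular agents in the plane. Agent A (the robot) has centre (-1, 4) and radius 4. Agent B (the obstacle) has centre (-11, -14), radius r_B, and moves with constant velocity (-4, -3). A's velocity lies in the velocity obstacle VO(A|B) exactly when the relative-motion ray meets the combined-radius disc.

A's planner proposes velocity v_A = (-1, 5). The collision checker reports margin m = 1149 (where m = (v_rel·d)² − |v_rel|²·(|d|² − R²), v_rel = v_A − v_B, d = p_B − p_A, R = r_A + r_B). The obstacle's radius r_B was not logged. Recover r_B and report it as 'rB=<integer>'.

m = 1149
d = (-10, -18);  v_rel = (3, 8),  |v_rel|² = 73
v_rel×d = (3)·(-18) − (8)·(-10) = 26
since m = R²·73 − 26²:  R² = (676 + 1149) / 73 = 25
R = √25 = 5  ⇒  r_B = 5 − 4 = 1

rB=1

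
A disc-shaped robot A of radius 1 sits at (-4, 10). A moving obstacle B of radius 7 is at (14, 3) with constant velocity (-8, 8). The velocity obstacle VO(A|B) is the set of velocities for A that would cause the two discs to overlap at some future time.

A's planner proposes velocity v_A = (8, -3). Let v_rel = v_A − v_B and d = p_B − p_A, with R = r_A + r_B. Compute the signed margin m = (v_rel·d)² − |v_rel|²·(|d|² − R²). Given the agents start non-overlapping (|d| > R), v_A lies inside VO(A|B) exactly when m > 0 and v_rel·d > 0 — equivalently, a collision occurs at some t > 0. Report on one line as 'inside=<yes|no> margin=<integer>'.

d = (18, -7),  |d|² = 373;  R = 1+7 = 8,  c = 373−8² = 309
v_rel = (16, -11),  |v_rel|² = 377;  v_rel·d = (16)·(18) + (-11)·(-7) = 365
377·t² − 730·t + 309 = 0  ⇒  m = 365² − 377·309 = 16732
m = 16732 > 0,  v_rel·d = 365 > 0  ⇒  inside

inside=yes margin=16732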